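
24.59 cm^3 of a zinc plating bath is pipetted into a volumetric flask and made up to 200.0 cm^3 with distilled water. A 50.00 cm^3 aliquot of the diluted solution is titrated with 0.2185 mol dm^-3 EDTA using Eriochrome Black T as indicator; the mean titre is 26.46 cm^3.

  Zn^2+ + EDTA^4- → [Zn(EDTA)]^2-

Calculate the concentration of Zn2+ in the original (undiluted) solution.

n(EDTA) = 0.02646 × 0.2185 = 5.782 × 10^-3 mol
n(Zn2+) in the aliquot = 5.782 × 10^-3 mol (1:1 ratio)
[Zn2+]_dilute = 5.782 × 10^-3 / 0.05000 = 0.1156 mol/L
Dilution factor = 200.0 / 24.59 = 8.133
[Zn2+]_stock = 0.1156 × 8.133 = 0.9405 mol/L

0.9405 mol/L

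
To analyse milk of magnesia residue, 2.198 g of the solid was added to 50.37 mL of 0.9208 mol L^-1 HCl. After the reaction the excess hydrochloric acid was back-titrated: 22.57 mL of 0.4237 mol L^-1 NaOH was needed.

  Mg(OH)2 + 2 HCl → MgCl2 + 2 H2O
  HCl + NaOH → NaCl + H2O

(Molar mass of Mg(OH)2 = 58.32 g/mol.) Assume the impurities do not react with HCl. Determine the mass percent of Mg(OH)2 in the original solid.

n(HCl) added = 0.05037 × 0.9208 = 0.04638 mol
n(NaOH) used in back-titration = 0.02257 × 0.4237 = 9.563 × 10^-3 mol
n(HCl) left over = 9.563 × 10^-3 mol (1:1 ratio)
n(HCl) consumed by analyte = 0.04638 − 9.563 × 10^-3 = 0.03682 mol
From the 1:2 ratio, n(Mg(OH)2) = 1/2 × 0.03682 = 0.01841 mol
mass of Mg(OH)2 = 0.01841 × 58.32 = 1.074 g
% Mg(OH)2 = 1.074 / 2.198 × 100 = 48.84 %

48.84 %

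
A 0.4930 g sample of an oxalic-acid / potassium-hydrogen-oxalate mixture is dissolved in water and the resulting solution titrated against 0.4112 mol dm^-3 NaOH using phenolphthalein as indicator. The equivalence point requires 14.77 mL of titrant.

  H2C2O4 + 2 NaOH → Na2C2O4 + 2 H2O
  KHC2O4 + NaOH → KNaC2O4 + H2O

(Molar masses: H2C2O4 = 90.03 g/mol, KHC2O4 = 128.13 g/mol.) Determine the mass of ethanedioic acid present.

0.1545 g

n(NaOH) = 0.01477 × 0.4112 = 6.073 × 10^-3 mol
Let x = n(H2C2O4), y = n(KHC2O4).
Titrant: 2x + 1y = 6.073 × 10^-3;  mass: 90.03x + 128.13y = 0.4930
Solving, x = 1.716 × 10^-3 mol, y = 2.642 × 10^-3 mol
mass of H2C2O4 = 1.716 × 10^-3 × 90.03 = 0.1545 g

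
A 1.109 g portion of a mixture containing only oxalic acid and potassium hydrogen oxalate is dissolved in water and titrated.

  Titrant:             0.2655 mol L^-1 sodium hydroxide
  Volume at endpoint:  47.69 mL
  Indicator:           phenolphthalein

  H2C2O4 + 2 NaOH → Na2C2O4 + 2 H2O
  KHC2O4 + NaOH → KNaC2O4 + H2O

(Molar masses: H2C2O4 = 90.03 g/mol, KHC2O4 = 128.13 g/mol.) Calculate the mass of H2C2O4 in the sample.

0.2780 g

n(NaOH) = 0.04769 × 0.2655 = 0.01266 mol
Let x = n(H2C2O4), y = n(KHC2O4).
Titrant: 2x + 1y = 0.01266;  mass: 90.03x + 128.13y = 1.109
Solving, x = 3.088 × 10^-3 mol, y = 6.485 × 10^-3 mol
mass of H2C2O4 = 3.088 × 10^-3 × 90.03 = 0.2780 g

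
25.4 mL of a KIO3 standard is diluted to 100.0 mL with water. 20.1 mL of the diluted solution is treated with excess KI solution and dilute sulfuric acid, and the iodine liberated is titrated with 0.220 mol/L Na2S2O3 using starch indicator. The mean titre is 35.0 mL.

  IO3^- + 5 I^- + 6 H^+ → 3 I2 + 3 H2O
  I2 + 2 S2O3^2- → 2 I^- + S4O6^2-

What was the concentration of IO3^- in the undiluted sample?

0.251 mol/L

n(S2O3^2-) = 0.0350 × 0.220 = 7.70 × 10^-3 mol
n(I2) = n(S2O3^2-)/2 = 3.85 × 10^-3 mol
From the 1:3 ratio, n(IO3^-) in the aliquot = 1/3 × 3.85 × 10^-3 = 1.28 × 10^-3 mol
[IO3^-]_dilute = 1.28 × 10^-3 / 0.0201 = 0.0638 mol/L
[IO3^-]_original = 0.0638 × 100.0/25.4 = 0.251 mol/L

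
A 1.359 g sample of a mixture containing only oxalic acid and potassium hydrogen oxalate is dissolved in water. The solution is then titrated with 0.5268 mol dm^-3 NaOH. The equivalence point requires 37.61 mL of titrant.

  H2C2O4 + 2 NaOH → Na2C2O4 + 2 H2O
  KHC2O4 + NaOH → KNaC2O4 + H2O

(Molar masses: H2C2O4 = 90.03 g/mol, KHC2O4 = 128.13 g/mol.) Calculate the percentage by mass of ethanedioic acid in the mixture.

47.01 %

n(NaOH) = 0.03761 × 0.5268 = 0.01981 mol
Let x = n(H2C2O4), y = n(KHC2O4).
Titrant: 2x + 1y = 0.01981;  mass: 90.03x + 128.13y = 1.359
Solving, x = 7.096 × 10^-3 mol, y = 5.620 × 10^-3 mol
mass of H2C2O4 = 7.096 × 10^-3 × 90.03 = 0.6389 g
% H2C2O4 = 0.6389 / 1.359 × 100 = 47.01 %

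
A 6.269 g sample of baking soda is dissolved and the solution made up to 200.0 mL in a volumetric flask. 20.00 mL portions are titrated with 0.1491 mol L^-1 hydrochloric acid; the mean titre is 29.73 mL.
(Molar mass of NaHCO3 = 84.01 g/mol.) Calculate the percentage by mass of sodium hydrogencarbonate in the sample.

NaHCO3 + HCl → NaCl + H2O + CO2
n(HCl) per titration = 0.02973 × 0.1491 = 4.433 × 10^-3 mol
n(NaHCO3) in each aliquot = 4.433 × 10^-3 mol (1:1 ratio)
n(NaHCO3) in the whole flask = 4.433 × 10^-3 × 200.0/20.00 = 0.04433 mol
mass of NaHCO3 = 0.04433 × 84.01 = 3.724 g
% NaHCO3 = 3.724 / 6.269 × 100 = 59.40 %

59.40 %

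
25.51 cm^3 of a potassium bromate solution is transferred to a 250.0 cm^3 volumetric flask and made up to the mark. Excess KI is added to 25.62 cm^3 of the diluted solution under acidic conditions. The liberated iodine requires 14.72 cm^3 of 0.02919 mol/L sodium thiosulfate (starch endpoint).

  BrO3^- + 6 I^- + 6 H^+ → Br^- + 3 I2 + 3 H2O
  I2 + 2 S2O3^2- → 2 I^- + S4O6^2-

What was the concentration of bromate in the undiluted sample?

0.02739 mol/L

n(S2O3^2-) = 0.01472 × 0.02919 = 4.297 × 10^-4 mol
n(I2) = n(S2O3^2-)/2 = 2.148 × 10^-4 mol
From the 1:3 ratio, n(BrO3^-) in the aliquot = 1/3 × 2.148 × 10^-4 = 7.161 × 10^-5 mol
[BrO3^-]_dilute = 7.161 × 10^-5 / 0.02562 = 0.002795 mol/L
[BrO3^-]_original = 0.002795 × 250.0/25.51 = 0.02739 mol/L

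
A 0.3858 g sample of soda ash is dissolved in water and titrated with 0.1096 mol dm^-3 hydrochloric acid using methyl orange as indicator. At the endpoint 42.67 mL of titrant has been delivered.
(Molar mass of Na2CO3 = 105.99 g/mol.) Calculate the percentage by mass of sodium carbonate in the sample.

Na2CO3 + 2 HCl → 2 NaCl + H2O + CO2
n(HCl) = 0.04267 L × 0.1096 mol/L = 4.677 × 10^-3 mol
From the 1:2 ratio, n(Na2CO3) = 1/2 × 4.677 × 10^-3 = 2.338 × 10^-3 mol
mass of Na2CO3 = 2.338 × 10^-3 × 105.99 g/mol = 0.2478 g
% Na2CO3 = 0.2478 / 0.3858 × 100 = 64.24 %

64.24 %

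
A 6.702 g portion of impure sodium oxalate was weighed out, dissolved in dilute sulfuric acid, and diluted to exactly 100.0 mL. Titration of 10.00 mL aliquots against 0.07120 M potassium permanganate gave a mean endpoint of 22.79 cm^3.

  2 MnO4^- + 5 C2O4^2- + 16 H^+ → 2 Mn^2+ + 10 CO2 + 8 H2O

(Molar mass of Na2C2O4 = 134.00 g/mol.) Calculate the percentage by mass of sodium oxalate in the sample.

n(KMnO4) per titration = 0.02279 × 0.07120 = 1.623 × 10^-3 mol
From the 5:2 ratio, n(Na2C2O4) in each aliquot = 5/2 × 1.623 × 10^-3 = 4.057 × 10^-3 mol
n(Na2C2O4) in the whole flask = 4.057 × 10^-3 × 100.0/10.00 = 0.04057 mol
mass of Na2C2O4 = 0.04057 × 134.00 = 5.436 g
% Na2C2O4 = 5.436 / 6.702 × 100 = 81.11 %

81.11 %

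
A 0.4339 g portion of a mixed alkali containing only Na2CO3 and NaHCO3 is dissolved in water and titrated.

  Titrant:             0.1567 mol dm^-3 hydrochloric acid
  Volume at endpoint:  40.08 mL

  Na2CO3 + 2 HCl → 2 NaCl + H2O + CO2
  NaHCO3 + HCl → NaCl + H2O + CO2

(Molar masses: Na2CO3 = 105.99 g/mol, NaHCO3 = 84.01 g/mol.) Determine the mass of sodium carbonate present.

n(HCl) = 0.04008 × 0.1567 = 6.281 × 10^-3 mol
Let x = n(Na2CO3), y = n(NaHCO3).
Titrant: 2x + 1y = 6.281 × 10^-3;  mass: 105.99x + 84.01y = 0.4339
Solving, x = 1.511 × 10^-3 mol, y = 3.259 × 10^-3 mol
mass of Na2CO3 = 1.511 × 10^-3 × 105.99 = 0.1602 g

0.1602 g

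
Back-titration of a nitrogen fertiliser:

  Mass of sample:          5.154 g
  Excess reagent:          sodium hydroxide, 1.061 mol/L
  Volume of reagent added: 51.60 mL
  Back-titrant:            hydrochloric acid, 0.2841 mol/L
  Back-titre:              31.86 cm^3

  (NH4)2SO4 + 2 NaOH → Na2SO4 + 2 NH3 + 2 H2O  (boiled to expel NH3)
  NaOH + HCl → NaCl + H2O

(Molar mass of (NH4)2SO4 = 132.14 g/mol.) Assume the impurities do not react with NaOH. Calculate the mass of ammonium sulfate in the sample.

3.019 g

n(NaOH) added = 0.05160 × 1.061 = 0.05475 mol
n(HCl) used in back-titration = 0.03186 × 0.2841 = 9.051 × 10^-3 mol
n(NaOH) left over = 9.051 × 10^-3 mol (1:1 ratio)
n(NaOH) consumed by analyte = 0.05475 − 9.051 × 10^-3 = 0.04570 mol
From the 1:2 ratio, n((NH4)2SO4) = 1/2 × 0.04570 = 0.02285 mol
mass of (NH4)2SO4 = 0.02285 × 132.14 = 3.019 g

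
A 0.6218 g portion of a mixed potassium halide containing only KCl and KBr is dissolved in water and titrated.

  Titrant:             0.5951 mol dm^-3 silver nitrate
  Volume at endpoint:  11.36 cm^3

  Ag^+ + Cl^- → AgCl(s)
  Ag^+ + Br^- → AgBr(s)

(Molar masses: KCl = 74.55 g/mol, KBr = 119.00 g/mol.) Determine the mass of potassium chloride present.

n(AgNO3) = 0.01136 × 0.5951 = 6.760 × 10^-3 mol
Let x = n(KCl), y = n(KBr).
Titrant: 1x + 1y = 6.760 × 10^-3;  mass: 74.55x + 119.00y = 0.6218
Solving, x = 4.110 × 10^-3 mol, y = 2.651 × 10^-3 mol
mass of KCl = 4.110 × 10^-3 × 74.55 = 0.3064 g

0.3064 g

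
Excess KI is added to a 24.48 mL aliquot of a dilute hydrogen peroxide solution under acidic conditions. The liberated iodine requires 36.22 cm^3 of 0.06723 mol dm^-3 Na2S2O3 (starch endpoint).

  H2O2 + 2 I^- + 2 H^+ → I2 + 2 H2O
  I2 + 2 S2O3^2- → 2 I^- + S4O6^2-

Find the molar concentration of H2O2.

0.04974 mol/L

n(S2O3^2-) = 0.03622 × 0.06723 = 2.435 × 10^-3 mol
n(I2) = n(S2O3^2-)/2 = 1.218 × 10^-3 mol
n(H2O2) in the aliquot = 1.218 × 10^-3 mol (1:1 ratio)
[H2O2] = 1.218 × 10^-3 / 0.02448 = 0.04974 mol/L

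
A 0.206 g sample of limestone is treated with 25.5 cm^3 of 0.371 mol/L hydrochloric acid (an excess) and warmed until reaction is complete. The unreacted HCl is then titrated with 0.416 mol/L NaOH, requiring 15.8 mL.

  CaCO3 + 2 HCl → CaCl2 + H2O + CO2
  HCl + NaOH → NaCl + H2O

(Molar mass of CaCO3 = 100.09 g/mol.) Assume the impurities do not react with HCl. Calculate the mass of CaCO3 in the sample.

n(HCl) added = 0.0255 × 0.371 = 9.46 × 10^-3 mol
n(NaOH) used in back-titration = 0.0158 × 0.416 = 6.57 × 10^-3 mol
n(HCl) left over = 6.57 × 10^-3 mol (1:1 ratio)
n(HCl) consumed by analyte = 9.46 × 10^-3 − 6.57 × 10^-3 = 2.89 × 10^-3 mol
From the 1:2 ratio, n(CaCO3) = 1/2 × 2.89 × 10^-3 = 1.44 × 10^-3 mol
mass of CaCO3 = 1.44 × 10^-3 × 100.09 = 0.145 g

0.145 g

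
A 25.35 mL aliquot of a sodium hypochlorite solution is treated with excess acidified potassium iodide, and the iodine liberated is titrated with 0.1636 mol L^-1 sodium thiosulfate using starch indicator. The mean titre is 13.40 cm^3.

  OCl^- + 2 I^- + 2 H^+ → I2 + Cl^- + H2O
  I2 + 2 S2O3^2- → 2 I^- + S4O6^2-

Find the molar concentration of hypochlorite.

n(S2O3^2-) = 0.01340 × 0.1636 = 2.192 × 10^-3 mol
n(I2) = n(S2O3^2-)/2 = 1.096 × 10^-3 mol
n(OCl^-) in the aliquot = 1.096 × 10^-3 mol (1:1 ratio)
[OCl^-] = 1.096 × 10^-3 / 0.02535 = 0.04324 mol/L

0.04324 mol/L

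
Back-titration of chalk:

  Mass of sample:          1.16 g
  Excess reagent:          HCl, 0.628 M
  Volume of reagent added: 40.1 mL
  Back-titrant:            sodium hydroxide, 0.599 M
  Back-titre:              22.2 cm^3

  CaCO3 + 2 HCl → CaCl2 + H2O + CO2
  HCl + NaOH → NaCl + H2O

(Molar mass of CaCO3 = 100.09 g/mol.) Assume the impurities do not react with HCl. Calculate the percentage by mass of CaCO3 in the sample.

n(HCl) added = 0.0401 × 0.628 = 0.0252 mol
n(NaOH) used in back-titration = 0.0222 × 0.599 = 0.0133 mol
n(HCl) left over = 0.0133 mol (1:1 ratio)
n(HCl) consumed by analyte = 0.0252 − 0.0133 = 0.0119 mol
From the 1:2 ratio, n(CaCO3) = 1/2 × 0.0119 = 5.94 × 10^-3 mol
mass of CaCO3 = 5.94 × 10^-3 × 100.09 = 0.595 g
% CaCO3 = 0.595 / 1.16 × 100 = 51.3 %

51.3 %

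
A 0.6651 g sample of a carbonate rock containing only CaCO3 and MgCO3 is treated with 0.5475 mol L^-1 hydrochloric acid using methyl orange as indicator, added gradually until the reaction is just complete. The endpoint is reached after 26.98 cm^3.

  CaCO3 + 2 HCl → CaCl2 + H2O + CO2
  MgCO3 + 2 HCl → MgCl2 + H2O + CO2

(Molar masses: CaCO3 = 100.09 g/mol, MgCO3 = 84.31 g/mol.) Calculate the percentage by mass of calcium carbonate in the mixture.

n(HCl) = 0.02698 × 0.5475 = 0.01477 mol
Let x = n(CaCO3), y = n(MgCO3).
Titrant: 2x + 2y = 0.01477;  mass: 100.09x + 84.31y = 0.6651
Solving, x = 2.687 × 10^-3 mol, y = 4.698 × 10^-3 mol
mass of CaCO3 = 2.687 × 10^-3 × 100.09 = 0.2690 g
% CaCO3 = 0.2690 / 0.6651 × 100 = 40.44 %

40.44 %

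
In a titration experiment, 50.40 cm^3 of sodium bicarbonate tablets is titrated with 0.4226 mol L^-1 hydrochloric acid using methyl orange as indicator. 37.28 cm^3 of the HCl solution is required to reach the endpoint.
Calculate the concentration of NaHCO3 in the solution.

0.3126 mol/L

NaHCO3 + HCl → NaCl + H2O + CO2
n(HCl) = 0.03728 L × 0.4226 mol/L = 0.01575 mol
n(NaHCO3) = 0.01575 mol (1:1 mole ratio)
[NaHCO3] = 0.01575 mol / 0.05040 L = 0.3126 mol/L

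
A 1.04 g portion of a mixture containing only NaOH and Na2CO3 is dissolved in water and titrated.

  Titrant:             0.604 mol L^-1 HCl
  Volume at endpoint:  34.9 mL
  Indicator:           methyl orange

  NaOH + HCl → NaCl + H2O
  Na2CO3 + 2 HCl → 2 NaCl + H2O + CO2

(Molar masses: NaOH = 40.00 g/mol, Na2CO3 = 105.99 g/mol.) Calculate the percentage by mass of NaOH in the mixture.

22.8 %

n(HCl) = 0.0349 × 0.604 = 0.0211 mol
Let x = n(NaOH), y = n(Na2CO3).
Titrant: 1x + 2y = 0.0211;  mass: 40.00x + 105.99y = 1.04
Solving, x = 5.93 × 10^-3 mol, y = 7.57 × 10^-3 mol
mass of NaOH = 5.93 × 10^-3 × 40.00 = 0.237 g
% NaOH = 0.237 / 1.04 × 100 = 22.8 %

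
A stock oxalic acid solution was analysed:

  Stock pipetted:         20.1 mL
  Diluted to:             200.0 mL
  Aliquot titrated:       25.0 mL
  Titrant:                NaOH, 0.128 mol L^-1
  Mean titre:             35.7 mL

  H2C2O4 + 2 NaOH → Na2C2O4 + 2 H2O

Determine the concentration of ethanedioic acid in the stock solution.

n(NaOH) = 0.0357 × 0.128 = 4.57 × 10^-3 mol
From the 1:2 ratio, n(H2C2O4) in the aliquot = 1/2 × 4.57 × 10^-3 = 2.28 × 10^-3 mol
[H2C2O4]_dilute = 2.28 × 10^-3 / 0.0250 = 0.0914 mol/L
Dilution factor = 200.0 / 20.1 = 9.950
[H2C2O4]_stock = 0.0914 × 9.950 = 0.909 mol/L

0.909 mol/L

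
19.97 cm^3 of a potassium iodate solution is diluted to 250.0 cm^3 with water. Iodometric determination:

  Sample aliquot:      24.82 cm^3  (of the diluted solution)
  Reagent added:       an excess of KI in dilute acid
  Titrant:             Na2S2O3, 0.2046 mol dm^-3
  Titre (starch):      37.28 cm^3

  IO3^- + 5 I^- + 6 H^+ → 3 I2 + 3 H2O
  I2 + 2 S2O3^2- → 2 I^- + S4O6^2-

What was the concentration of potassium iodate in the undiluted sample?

n(S2O3^2-) = 0.03728 × 0.2046 = 7.627 × 10^-3 mol
n(I2) = n(S2O3^2-)/2 = 3.814 × 10^-3 mol
From the 1:3 ratio, n(IO3^-) in the aliquot = 1/3 × 3.814 × 10^-3 = 1.271 × 10^-3 mol
[IO3^-]_dilute = 1.271 × 10^-3 / 0.02482 = 0.05122 mol/L
[IO3^-]_original = 0.05122 × 250.0/19.97 = 0.6412 mol/L

0.6412 mol/L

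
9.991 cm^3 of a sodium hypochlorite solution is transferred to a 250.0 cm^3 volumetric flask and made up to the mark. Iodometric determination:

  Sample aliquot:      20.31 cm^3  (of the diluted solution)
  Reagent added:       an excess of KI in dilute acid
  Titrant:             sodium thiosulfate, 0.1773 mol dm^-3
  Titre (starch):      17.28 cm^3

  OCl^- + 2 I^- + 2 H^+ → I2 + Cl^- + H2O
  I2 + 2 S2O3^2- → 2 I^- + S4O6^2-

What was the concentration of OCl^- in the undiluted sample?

1.887 mol/L

n(S2O3^2-) = 0.01728 × 0.1773 = 3.064 × 10^-3 mol
n(I2) = n(S2O3^2-)/2 = 1.532 × 10^-3 mol
n(OCl^-) in the aliquot = 1.532 × 10^-3 mol (1:1 ratio)
[OCl^-]_dilute = 1.532 × 10^-3 / 0.02031 = 0.07542 mol/L
[OCl^-]_original = 0.07542 × 250.0/9.991 = 1.887 mol/L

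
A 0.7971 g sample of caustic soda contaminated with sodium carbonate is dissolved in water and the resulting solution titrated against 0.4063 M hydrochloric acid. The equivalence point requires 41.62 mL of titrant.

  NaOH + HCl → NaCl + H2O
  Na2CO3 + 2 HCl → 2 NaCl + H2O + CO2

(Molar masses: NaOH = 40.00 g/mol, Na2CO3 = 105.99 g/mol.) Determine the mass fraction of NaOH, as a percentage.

38.25 %

n(HCl) = 0.04162 × 0.4063 = 0.01691 mol
Let x = n(NaOH), y = n(Na2CO3).
Titrant: 1x + 2y = 0.01691;  mass: 40.00x + 105.99y = 0.7971
Solving, x = 7.623 × 10^-3 mol, y = 4.644 × 10^-3 mol
mass of NaOH = 7.623 × 10^-3 × 40.00 = 0.3049 g
% NaOH = 0.3049 / 0.7971 × 100 = 38.25 %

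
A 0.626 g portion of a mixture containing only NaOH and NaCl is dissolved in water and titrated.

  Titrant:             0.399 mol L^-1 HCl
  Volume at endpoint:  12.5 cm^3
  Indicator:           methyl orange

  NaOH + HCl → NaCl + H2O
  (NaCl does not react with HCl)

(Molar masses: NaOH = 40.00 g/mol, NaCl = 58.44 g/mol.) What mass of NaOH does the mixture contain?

0.200 g

n(HCl) = 0.0125 × 0.399 = 4.99 × 10^-3 mol
Let x = n(NaOH), y = n(NaCl).
Titrant: 1x = 4.99 × 10^-3;  mass: 40.00x + 58.44y = 0.626
Solving, x = 4.99 × 10^-3 mol, y = 7.30 × 10^-3 mol
mass of NaOH = 4.99 × 10^-3 × 40.00 = 0.200 g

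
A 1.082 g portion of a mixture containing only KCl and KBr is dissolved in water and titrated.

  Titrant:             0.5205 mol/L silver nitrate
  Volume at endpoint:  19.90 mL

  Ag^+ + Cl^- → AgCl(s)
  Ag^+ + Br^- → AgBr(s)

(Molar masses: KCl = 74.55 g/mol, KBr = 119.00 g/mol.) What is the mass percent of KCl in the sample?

n(AgNO3) = 0.01990 × 0.5205 = 0.01036 mol
Let x = n(KCl), y = n(KBr).
Titrant: 1x + 1y = 0.01036;  mass: 74.55x + 119.00y = 1.082
Solving, x = 3.388 × 10^-3 mol, y = 6.970 × 10^-3 mol
mass of KCl = 3.388 × 10^-3 × 74.55 = 0.2526 g
% KCl = 0.2526 / 1.082 × 100 = 23.34 %

23.34 %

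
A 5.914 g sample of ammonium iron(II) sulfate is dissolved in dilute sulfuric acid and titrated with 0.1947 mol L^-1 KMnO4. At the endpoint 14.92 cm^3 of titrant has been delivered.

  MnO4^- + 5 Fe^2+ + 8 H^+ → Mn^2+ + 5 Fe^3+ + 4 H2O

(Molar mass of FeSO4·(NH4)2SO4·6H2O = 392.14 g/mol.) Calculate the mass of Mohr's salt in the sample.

n(KMnO4) = 0.01492 L × 0.1947 mol/L = 2.905 × 10^-3 mol
From the 5:1 ratio, n(FeSO4·(NH4)2SO4·6H2O) = 5/1 × 2.905 × 10^-3 = 0.01452 mol
mass of FeSO4·(NH4)2SO4·6H2O = 0.01452 × 392.14 g/mol = 5.696 g

5.696 g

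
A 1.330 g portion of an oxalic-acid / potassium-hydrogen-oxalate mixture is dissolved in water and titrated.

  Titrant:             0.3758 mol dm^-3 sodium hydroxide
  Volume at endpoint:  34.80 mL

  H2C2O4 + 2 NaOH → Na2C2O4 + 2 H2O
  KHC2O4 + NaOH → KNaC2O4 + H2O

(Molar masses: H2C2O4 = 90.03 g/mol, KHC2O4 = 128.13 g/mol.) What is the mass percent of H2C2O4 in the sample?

14.08 %

n(NaOH) = 0.03480 × 0.3758 = 0.01308 mol
Let x = n(H2C2O4), y = n(KHC2O4).
Titrant: 2x + 1y = 0.01308;  mass: 90.03x + 128.13y = 1.330
Solving, x = 2.079 × 10^-3 mol, y = 8.919 × 10^-3 mol
mass of H2C2O4 = 2.079 × 10^-3 × 90.03 = 0.1872 g
% H2C2O4 = 0.1872 / 1.330 × 100 = 14.08 %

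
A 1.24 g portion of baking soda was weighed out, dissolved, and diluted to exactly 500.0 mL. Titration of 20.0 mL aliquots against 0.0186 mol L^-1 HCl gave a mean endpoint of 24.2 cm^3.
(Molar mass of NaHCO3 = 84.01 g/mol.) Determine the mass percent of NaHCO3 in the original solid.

NaHCO3 + HCl → NaCl + H2O + CO2
n(HCl) per titration = 0.0242 × 0.0186 = 4.50 × 10^-4 mol
n(NaHCO3) in each aliquot = 4.50 × 10^-4 mol (1:1 ratio)
n(NaHCO3) in the whole flask = 4.50 × 10^-4 × 500.0/20.0 = 0.0113 mol
mass of NaHCO3 = 0.0113 × 84.01 = 0.945 g
% NaHCO3 = 0.945 / 1.24 × 100 = 76.2 %

76.2 %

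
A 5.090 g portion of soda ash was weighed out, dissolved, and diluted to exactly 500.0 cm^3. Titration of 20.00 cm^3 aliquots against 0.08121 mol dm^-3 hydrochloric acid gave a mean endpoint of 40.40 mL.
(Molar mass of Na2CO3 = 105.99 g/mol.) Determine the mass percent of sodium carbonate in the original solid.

Na2CO3 + 2 HCl → 2 NaCl + H2O + CO2
n(HCl) per titration = 0.04040 × 0.08121 = 3.281 × 10^-3 mol
From the 1:2 ratio, n(Na2CO3) in each aliquot = 1/2 × 3.281 × 10^-3 = 1.640 × 10^-3 mol
n(Na2CO3) in the whole flask = 1.640 × 10^-3 × 500.0/20.00 = 0.04101 mol
mass of Na2CO3 = 0.04101 × 105.99 = 4.347 g
% Na2CO3 = 4.347 / 5.090 × 100 = 85.40 %

85.40 %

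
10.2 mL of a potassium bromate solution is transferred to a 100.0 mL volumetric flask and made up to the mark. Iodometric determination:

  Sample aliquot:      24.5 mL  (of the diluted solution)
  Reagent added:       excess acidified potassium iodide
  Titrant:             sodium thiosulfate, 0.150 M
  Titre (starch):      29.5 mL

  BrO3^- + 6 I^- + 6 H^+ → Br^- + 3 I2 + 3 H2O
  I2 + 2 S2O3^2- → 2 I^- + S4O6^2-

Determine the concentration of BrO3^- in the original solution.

0.295 M

n(S2O3^2-) = 0.0295 × 0.150 = 4.42 × 10^-3 mol
n(I2) = n(S2O3^2-)/2 = 2.21 × 10^-3 mol
From the 1:3 ratio, n(BrO3^-) in the aliquot = 1/3 × 2.21 × 10^-3 = 7.37 × 10^-4 mol
[BrO3^-]_dilute = 7.37 × 10^-4 / 0.0245 = 0.0301 mol/L
[BrO3^-]_original = 0.0301 × 100.0/10.2 = 0.295 mol/L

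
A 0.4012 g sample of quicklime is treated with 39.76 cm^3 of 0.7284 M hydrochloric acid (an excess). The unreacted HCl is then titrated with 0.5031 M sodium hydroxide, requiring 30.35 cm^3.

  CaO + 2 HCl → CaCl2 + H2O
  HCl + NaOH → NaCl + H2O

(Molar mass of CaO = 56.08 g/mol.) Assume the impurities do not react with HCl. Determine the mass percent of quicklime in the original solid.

n(HCl) added = 0.03976 × 0.7284 = 0.02896 mol
n(NaOH) used in back-titration = 0.03035 × 0.5031 = 0.01527 mol
n(HCl) left over = 0.01527 mol (1:1 ratio)
n(HCl) consumed by analyte = 0.02896 − 0.01527 = 0.01369 mol
From the 1:2 ratio, n(CaO) = 1/2 × 0.01369 = 6.846 × 10^-3 mol
mass of CaO = 6.846 × 10^-3 × 56.08 = 0.3839 g
% CaO = 0.3839 / 0.4012 × 100 = 95.69 %

95.69 %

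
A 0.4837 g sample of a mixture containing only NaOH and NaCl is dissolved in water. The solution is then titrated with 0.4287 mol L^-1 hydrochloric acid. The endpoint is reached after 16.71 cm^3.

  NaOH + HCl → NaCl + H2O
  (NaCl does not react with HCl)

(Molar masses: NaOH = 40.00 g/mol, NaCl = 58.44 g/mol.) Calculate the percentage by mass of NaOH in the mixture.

n(HCl) = 0.01671 × 0.4287 = 7.164 × 10^-3 mol
Let x = n(NaOH), y = n(NaCl).
Titrant: 1x = 7.164 × 10^-3;  mass: 40.00x + 58.44y = 0.4837
Solving, x = 7.164 × 10^-3 mol, y = 3.374 × 10^-3 mol
mass of NaOH = 7.164 × 10^-3 × 40.00 = 0.2865 g
% NaOH = 0.2865 / 0.4837 × 100 = 59.24 %

59.24 %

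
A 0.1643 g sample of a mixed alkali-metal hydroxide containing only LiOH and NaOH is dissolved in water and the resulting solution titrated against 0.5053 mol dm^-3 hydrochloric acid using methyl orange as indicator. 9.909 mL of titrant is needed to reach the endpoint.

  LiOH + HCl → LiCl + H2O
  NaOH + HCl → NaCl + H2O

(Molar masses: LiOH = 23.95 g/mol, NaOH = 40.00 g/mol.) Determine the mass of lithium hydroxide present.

n(HCl) = 0.009909 × 0.5053 = 5.007 × 10^-3 mol
Let x = n(LiOH), y = n(NaOH).
Titrant: 1x + 1y = 5.007 × 10^-3;  mass: 23.95x + 40.00y = 0.1643
Solving, x = 2.242 × 10^-3 mol, y = 2.765 × 10^-3 mol
mass of LiOH = 2.242 × 10^-3 × 23.95 = 0.05369 g

0.05369 g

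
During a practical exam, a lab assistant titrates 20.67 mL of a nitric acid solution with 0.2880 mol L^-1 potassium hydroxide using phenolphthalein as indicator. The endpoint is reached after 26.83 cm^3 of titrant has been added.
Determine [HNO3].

0.3738 mol/L

HNO3 + KOH → KNO3 + H2O
n(KOH) = 0.02683 L × 0.2880 mol/L = 7.727 × 10^-3 mol
n(HNO3) = 7.727 × 10^-3 mol (1:1 mole ratio)
[HNO3] = 7.727 × 10^-3 mol / 0.02067 L = 0.3738 mol/L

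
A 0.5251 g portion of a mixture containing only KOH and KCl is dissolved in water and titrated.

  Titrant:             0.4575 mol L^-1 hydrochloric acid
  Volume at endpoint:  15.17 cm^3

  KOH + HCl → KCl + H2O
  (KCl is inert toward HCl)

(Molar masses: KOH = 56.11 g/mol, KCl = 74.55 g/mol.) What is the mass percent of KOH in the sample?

n(HCl) = 0.01517 × 0.4575 = 6.940 × 10^-3 mol
Let x = n(KOH), y = n(KCl).
Titrant: 1x = 6.940 × 10^-3;  mass: 56.11x + 74.55y = 0.5251
Solving, x = 6.940 × 10^-3 mol, y = 1.820 × 10^-3 mol
mass of KOH = 6.940 × 10^-3 × 56.11 = 0.3894 g
% KOH = 0.3894 / 0.5251 × 100 = 74.16 %

74.16 %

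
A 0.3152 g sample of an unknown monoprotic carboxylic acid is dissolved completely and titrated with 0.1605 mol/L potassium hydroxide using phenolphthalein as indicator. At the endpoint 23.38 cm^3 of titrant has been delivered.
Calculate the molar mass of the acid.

84.00 g/mol

n(KOH) = 0.02338 L × 0.1605 mol/L = 3.752 × 10^-3 mol
n(HA) = 3.752 × 10^-3 mol (1:1 ratio)
M = m / n = 0.3152 g / 3.752 × 10^-3 mol = 84.00 g/mol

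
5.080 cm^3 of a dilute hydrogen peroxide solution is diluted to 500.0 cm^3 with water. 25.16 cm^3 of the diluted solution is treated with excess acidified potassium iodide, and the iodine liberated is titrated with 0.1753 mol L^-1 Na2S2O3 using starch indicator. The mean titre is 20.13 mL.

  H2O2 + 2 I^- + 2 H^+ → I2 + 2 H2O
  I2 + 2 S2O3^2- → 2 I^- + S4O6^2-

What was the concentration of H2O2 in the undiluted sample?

6.902 mol/L

n(S2O3^2-) = 0.02013 × 0.1753 = 3.529 × 10^-3 mol
n(I2) = n(S2O3^2-)/2 = 1.764 × 10^-3 mol
n(H2O2) in the aliquot = 1.764 × 10^-3 mol (1:1 ratio)
[H2O2]_dilute = 1.764 × 10^-3 / 0.02516 = 0.07013 mol/L
[H2O2]_original = 0.07013 × 500.0/5.080 = 6.902 mol/L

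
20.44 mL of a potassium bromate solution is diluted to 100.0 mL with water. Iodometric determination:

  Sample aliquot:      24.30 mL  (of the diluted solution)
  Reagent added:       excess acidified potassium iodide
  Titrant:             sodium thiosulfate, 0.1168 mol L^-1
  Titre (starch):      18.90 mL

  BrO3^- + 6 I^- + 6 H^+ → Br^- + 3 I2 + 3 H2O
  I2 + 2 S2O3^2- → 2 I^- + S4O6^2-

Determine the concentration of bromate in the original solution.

0.07407 mol/L

n(S2O3^2-) = 0.01890 × 0.1168 = 2.208 × 10^-3 mol
n(I2) = n(S2O3^2-)/2 = 1.104 × 10^-3 mol
From the 1:3 ratio, n(BrO3^-) in the aliquot = 1/3 × 1.104 × 10^-3 = 3.679 × 10^-4 mol
[BrO3^-]_dilute = 3.679 × 10^-4 / 0.02430 = 0.01514 mol/L
[BrO3^-]_original = 0.01514 × 100.0/20.44 = 0.07407 mol/L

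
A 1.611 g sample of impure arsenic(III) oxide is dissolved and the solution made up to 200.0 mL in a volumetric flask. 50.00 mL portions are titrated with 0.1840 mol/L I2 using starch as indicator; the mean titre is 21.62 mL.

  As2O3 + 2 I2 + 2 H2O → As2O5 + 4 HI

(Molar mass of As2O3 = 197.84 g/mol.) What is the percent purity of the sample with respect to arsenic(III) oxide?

n(I2) per titration = 0.02162 × 0.1840 = 3.978 × 10^-3 mol
From the 1:2 ratio, n(As2O3) in each aliquot = 1/2 × 3.978 × 10^-3 = 1.989 × 10^-3 mol
n(As2O3) in the whole flask = 1.989 × 10^-3 × 200.0/50.00 = 7.956 × 10^-3 mol
mass of As2O3 = 7.956 × 10^-3 × 197.84 = 1.574 g
% As2O3 = 1.574 / 1.611 × 100 = 97.71 %

97.71 %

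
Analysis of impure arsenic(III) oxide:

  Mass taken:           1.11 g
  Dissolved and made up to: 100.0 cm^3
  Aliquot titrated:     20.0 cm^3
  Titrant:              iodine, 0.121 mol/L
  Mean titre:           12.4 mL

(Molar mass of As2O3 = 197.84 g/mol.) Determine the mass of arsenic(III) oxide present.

As2O3 + 2 I2 + 2 H2O → As2O5 + 4 HI
n(I2) per titration = 0.0124 × 0.121 = 1.50 × 10^-3 mol
From the 1:2 ratio, n(As2O3) in each aliquot = 1/2 × 1.50 × 10^-3 = 7.50 × 10^-4 mol
n(As2O3) in the whole flask = 7.50 × 10^-4 × 100.0/20.0 = 3.75 × 10^-3 mol
mass of As2O3 = 3.75 × 10^-3 × 197.84 = 0.742 g

0.742 g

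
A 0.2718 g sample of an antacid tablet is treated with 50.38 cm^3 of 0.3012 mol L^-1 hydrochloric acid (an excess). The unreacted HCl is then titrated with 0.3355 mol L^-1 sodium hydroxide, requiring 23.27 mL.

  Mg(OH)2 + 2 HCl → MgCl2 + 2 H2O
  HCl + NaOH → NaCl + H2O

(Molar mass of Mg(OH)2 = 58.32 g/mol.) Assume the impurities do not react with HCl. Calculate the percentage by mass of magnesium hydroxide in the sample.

79.04 %

n(HCl) added = 0.05038 × 0.3012 = 0.01517 mol
n(NaOH) used in back-titration = 0.02327 × 0.3355 = 7.807 × 10^-3 mol
n(HCl) left over = 7.807 × 10^-3 mol (1:1 ratio)
n(HCl) consumed by analyte = 0.01517 − 7.807 × 10^-3 = 7.367 × 10^-3 mol
From the 1:2 ratio, n(Mg(OH)2) = 1/2 × 7.367 × 10^-3 = 3.684 × 10^-3 mol
mass of Mg(OH)2 = 3.684 × 10^-3 × 58.32 = 0.2148 g
% Mg(OH)2 = 0.2148 / 0.2718 × 100 = 79.04 %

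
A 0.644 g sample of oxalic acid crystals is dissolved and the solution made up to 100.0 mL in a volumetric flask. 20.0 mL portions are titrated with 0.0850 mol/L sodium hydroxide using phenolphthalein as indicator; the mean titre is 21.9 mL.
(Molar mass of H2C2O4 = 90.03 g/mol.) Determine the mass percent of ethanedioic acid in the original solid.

H2C2O4 + 2 NaOH → Na2C2O4 + 2 H2O
n(NaOH) per titration = 0.0219 × 0.0850 = 1.86 × 10^-3 mol
From the 1:2 ratio, n(H2C2O4) in each aliquot = 1/2 × 1.86 × 10^-3 = 9.31 × 10^-4 mol
n(H2C2O4) in the whole flask = 9.31 × 10^-4 × 100.0/20.0 = 4.65 × 10^-3 mol
mass of H2C2O4 = 4.65 × 10^-3 × 90.03 = 0.419 g
% H2C2O4 = 0.419 / 0.644 × 100 = 65.1 %

65.1 %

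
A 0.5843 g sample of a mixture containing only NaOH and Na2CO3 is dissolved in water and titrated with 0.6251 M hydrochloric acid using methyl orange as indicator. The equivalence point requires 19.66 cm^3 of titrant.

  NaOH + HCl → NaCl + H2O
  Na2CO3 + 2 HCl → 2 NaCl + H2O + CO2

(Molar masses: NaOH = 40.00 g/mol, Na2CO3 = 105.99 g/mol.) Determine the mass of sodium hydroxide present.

n(HCl) = 0.01966 × 0.6251 = 0.01229 mol
Let x = n(NaOH), y = n(Na2CO3).
Titrant: 1x + 2y = 0.01229;  mass: 40.00x + 105.99y = 0.5843
Solving, x = 5.154 × 10^-3 mol, y = 3.568 × 10^-3 mol
mass of NaOH = 5.154 × 10^-3 × 40.00 = 0.2062 g

0.2062 g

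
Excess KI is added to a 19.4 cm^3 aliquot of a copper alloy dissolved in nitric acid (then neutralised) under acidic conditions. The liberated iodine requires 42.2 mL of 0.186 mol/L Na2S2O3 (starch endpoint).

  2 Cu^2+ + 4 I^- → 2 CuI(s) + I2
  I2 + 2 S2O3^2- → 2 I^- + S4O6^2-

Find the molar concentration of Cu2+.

0.405 mol/L

n(S2O3^2-) = 0.0422 × 0.186 = 7.85 × 10^-3 mol
n(I2) = n(S2O3^2-)/2 = 3.92 × 10^-3 mol
From the 2:1 ratio, n(Cu2+) in the aliquot = 2/1 × 3.92 × 10^-3 = 7.85 × 10^-3 mol
[Cu2+] = 7.85 × 10^-3 / 0.0194 = 0.405 mol/L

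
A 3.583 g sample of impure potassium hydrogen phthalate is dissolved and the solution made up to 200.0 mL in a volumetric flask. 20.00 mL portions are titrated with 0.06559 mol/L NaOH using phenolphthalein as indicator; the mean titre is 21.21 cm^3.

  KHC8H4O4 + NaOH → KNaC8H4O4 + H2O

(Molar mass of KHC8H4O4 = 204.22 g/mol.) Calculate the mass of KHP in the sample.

2.841 g

n(NaOH) per titration = 0.02121 × 0.06559 = 1.391 × 10^-3 mol
n(KHC8H4O4) in each aliquot = 1.391 × 10^-3 mol (1:1 ratio)
n(KHC8H4O4) in the whole flask = 1.391 × 10^-3 × 200.0/20.00 = 0.01391 mol
mass of KHC8H4O4 = 0.01391 × 204.22 = 2.841 g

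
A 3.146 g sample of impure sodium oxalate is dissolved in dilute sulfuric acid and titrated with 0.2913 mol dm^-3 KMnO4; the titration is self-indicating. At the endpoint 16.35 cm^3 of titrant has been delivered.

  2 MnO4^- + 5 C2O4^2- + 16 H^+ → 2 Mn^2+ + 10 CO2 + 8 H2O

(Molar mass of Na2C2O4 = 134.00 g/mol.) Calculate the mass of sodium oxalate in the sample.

n(KMnO4) = 0.01635 L × 0.2913 mol/L = 4.763 × 10^-3 mol
From the 5:2 ratio, n(Na2C2O4) = 5/2 × 4.763 × 10^-3 = 0.01191 mol
mass of Na2C2O4 = 0.01191 × 134.00 g/mol = 1.596 g

1.596 g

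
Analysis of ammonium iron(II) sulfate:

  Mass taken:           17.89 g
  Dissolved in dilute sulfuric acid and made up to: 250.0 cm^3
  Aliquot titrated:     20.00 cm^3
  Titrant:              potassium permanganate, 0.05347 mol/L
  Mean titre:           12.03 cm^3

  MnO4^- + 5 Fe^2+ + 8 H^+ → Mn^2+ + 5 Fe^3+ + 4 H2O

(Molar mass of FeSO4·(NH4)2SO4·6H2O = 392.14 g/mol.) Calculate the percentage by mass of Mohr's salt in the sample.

n(KMnO4) per titration = 0.01203 × 0.05347 = 6.432 × 10^-4 mol
From the 5:1 ratio, n(FeSO4·(NH4)2SO4·6H2O) in each aliquot = 5/1 × 6.432 × 10^-4 = 3.216 × 10^-3 mol
n(FeSO4·(NH4)2SO4·6H2O) in the whole flask = 3.216 × 10^-3 × 250.0/20.00 = 0.04020 mol
mass of FeSO4·(NH4)2SO4·6H2O = 0.04020 × 392.14 = 15.77 g
% FeSO4·(NH4)2SO4·6H2O = 15.77 / 17.89 × 100 = 88.12 %

88.12 %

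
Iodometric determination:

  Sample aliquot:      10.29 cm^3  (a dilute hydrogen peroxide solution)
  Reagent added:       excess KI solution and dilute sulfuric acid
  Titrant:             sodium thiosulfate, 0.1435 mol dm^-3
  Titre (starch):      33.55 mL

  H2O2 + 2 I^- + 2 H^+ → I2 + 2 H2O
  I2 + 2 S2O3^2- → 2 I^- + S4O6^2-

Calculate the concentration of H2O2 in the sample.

n(S2O3^2-) = 0.03355 × 0.1435 = 4.814 × 10^-3 mol
n(I2) = n(S2O3^2-)/2 = 2.407 × 10^-3 mol
n(H2O2) in the aliquot = 2.407 × 10^-3 mol (1:1 ratio)
[H2O2] = 2.407 × 10^-3 / 0.01029 = 0.2339 mol/L

0.2339 mol/L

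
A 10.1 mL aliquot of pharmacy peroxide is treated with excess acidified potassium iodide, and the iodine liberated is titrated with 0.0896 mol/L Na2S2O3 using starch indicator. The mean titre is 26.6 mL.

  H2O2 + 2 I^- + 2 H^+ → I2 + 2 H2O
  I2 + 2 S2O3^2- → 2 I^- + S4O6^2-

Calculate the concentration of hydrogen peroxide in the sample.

0.118 mol/L

n(S2O3^2-) = 0.0266 × 0.0896 = 2.38 × 10^-3 mol
n(I2) = n(S2O3^2-)/2 = 1.19 × 10^-3 mol
n(H2O2) in the aliquot = 1.19 × 10^-3 mol (1:1 ratio)
[H2O2] = 1.19 × 10^-3 / 0.0101 = 0.118 mol/L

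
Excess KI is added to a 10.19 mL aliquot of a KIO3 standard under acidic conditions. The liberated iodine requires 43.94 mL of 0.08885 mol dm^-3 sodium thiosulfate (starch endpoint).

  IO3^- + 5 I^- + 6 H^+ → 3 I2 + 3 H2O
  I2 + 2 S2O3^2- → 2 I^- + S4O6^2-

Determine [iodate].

n(S2O3^2-) = 0.04394 × 0.08885 = 3.904 × 10^-3 mol
n(I2) = n(S2O3^2-)/2 = 1.952 × 10^-3 mol
From the 1:3 ratio, n(IO3^-) in the aliquot = 1/3 × 1.952 × 10^-3 = 6.507 × 10^-4 mol
[IO3^-] = 6.507 × 10^-4 / 0.01019 = 0.06385 mol/L

0.06385 mol/L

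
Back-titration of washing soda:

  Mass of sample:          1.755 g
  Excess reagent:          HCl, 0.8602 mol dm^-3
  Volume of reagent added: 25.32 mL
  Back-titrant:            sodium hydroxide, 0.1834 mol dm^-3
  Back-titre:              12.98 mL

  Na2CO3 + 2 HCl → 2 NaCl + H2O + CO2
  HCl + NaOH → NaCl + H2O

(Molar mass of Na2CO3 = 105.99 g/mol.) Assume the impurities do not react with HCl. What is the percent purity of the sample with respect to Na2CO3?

58.58 %

n(HCl) added = 0.02532 × 0.8602 = 0.02178 mol
n(NaOH) used in back-titration = 0.01298 × 0.1834 = 2.381 × 10^-3 mol
n(HCl) left over = 2.381 × 10^-3 mol (1:1 ratio)
n(HCl) consumed by analyte = 0.02178 − 2.381 × 10^-3 = 0.01940 mol
From the 1:2 ratio, n(Na2CO3) = 1/2 × 0.01940 = 9.700 × 10^-3 mol
mass of Na2CO3 = 9.700 × 10^-3 × 105.99 = 1.028 g
% Na2CO3 = 1.028 / 1.755 × 100 = 58.58 %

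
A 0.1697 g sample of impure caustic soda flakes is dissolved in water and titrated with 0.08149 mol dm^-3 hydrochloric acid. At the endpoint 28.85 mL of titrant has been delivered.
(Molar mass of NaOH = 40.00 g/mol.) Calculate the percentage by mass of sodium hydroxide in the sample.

55.42 %

NaOH + HCl → NaCl + H2O
n(HCl) = 0.02885 L × 0.08149 mol/L = 2.351 × 10^-3 mol
n(NaOH) = 2.351 × 10^-3 mol (1:1 ratio)
mass of NaOH = 2.351 × 10^-3 × 40.00 g/mol = 0.09404 g
% NaOH = 0.09404 / 0.1697 × 100 = 55.42 %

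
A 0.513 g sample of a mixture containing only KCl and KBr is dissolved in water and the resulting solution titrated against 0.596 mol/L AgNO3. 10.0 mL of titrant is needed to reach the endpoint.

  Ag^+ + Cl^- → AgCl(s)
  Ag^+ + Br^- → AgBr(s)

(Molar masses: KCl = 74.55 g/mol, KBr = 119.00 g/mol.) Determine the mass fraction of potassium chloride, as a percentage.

n(AgNO3) = 0.0100 × 0.596 = 5.96 × 10^-3 mol
Let x = n(KCl), y = n(KBr).
Titrant: 1x + 1y = 5.96 × 10^-3;  mass: 74.55x + 119.00y = 0.513
Solving, x = 4.41 × 10^-3 mol, y = 1.55 × 10^-3 mol
mass of KCl = 4.41 × 10^-3 × 74.55 = 0.329 g
% KCl = 0.329 / 0.513 × 100 = 64.2 %

64.2 %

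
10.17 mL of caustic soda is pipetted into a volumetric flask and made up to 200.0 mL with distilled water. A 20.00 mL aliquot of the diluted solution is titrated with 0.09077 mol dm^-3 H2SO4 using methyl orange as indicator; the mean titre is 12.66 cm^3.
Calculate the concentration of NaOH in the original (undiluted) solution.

2.260 mol/L

2 NaOH + H2SO4 → Na2SO4 + 2 H2O
n(H2SO4) = 0.01266 × 0.09077 = 1.149 × 10^-3 mol
From the 2:1 ratio, n(NaOH) in the aliquot = 2/1 × 1.149 × 10^-3 = 2.298 × 10^-3 mol
[NaOH]_dilute = 2.298 × 10^-3 / 0.02000 = 0.1149 mol/L
Dilution factor = 200.0 / 10.17 = 19.67
[NaOH]_stock = 0.1149 × 19.67 = 2.260 mol/L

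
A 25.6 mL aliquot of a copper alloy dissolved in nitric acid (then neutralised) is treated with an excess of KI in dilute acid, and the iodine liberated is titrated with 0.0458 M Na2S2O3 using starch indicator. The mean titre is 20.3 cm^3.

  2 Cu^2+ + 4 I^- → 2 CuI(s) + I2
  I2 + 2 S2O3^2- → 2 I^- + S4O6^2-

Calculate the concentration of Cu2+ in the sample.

n(S2O3^2-) = 0.0203 × 0.0458 = 9.30 × 10^-4 mol
n(I2) = n(S2O3^2-)/2 = 4.65 × 10^-4 mol
From the 2:1 ratio, n(Cu2+) in the aliquot = 2/1 × 4.65 × 10^-4 = 9.30 × 10^-4 mol
[Cu2+] = 9.30 × 10^-4 / 0.0256 = 0.0363 mol/L

0.0363 M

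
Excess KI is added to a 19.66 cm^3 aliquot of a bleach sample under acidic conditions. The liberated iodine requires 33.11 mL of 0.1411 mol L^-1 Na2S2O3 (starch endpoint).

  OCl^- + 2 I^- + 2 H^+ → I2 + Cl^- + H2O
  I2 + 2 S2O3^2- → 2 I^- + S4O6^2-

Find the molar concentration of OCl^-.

0.1188 mol/L

n(S2O3^2-) = 0.03311 × 0.1411 = 4.672 × 10^-3 mol
n(I2) = n(S2O3^2-)/2 = 2.336 × 10^-3 mol
n(OCl^-) in the aliquot = 2.336 × 10^-3 mol (1:1 ratio)
[OCl^-] = 2.336 × 10^-3 / 0.01966 = 0.1188 mol/L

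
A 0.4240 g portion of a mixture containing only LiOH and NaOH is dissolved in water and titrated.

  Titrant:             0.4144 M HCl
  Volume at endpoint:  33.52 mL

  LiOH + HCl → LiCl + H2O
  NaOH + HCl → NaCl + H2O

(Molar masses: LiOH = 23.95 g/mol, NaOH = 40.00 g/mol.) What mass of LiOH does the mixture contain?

n(HCl) = 0.03352 × 0.4144 = 0.01389 mol
Let x = n(LiOH), y = n(NaOH).
Titrant: 1x + 1y = 0.01389;  mass: 23.95x + 40.00y = 0.4240
Solving, x = 8.201 × 10^-3 mol, y = 5.690 × 10^-3 mol
mass of LiOH = 8.201 × 10^-3 × 23.95 = 0.1964 g

0.1964 g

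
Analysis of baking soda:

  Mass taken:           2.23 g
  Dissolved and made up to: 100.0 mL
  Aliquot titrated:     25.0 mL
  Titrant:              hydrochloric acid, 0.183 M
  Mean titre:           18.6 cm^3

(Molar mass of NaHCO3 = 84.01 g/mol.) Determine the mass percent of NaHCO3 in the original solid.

51.3 %

NaHCO3 + HCl → NaCl + H2O + CO2
n(HCl) per titration = 0.0186 × 0.183 = 3.40 × 10^-3 mol
n(NaHCO3) in each aliquot = 3.40 × 10^-3 mol (1:1 ratio)
n(NaHCO3) in the whole flask = 3.40 × 10^-3 × 100.0/25.0 = 0.0136 mol
mass of NaHCO3 = 0.0136 × 84.01 = 1.14 g
% NaHCO3 = 1.14 / 2.23 × 100 = 51.3 %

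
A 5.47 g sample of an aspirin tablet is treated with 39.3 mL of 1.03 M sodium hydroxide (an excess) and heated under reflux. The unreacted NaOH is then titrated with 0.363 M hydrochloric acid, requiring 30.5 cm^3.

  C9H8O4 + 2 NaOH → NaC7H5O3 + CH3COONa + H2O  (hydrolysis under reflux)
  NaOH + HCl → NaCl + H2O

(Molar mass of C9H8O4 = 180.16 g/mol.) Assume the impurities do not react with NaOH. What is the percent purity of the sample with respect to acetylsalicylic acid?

n(NaOH) added = 0.0393 × 1.03 = 0.0405 mol
n(HCl) used in back-titration = 0.0305 × 0.363 = 0.0111 mol
n(NaOH) left over = 0.0111 mol (1:1 ratio)
n(NaOH) consumed by analyte = 0.0405 − 0.0111 = 0.0294 mol
From the 1:2 ratio, n(C9H8O4) = 1/2 × 0.0294 = 0.0147 mol
mass of C9H8O4 = 0.0147 × 180.16 = 2.65 g
% C9H8O4 = 2.65 / 5.47 × 100 = 48.4 %

48.4 %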